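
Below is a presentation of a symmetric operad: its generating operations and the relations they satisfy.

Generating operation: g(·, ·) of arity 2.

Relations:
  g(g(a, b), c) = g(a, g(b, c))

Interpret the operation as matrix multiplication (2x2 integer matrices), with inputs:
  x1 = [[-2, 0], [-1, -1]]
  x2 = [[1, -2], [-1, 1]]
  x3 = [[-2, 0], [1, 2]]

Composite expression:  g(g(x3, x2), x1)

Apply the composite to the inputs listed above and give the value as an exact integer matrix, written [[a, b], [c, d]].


g(x3, x2) = [[-2, 4], [-1, 0]]
g(g(x3, x2), x1) = [[0, -4], [2, 0]]

[[0, -4], [2, 0]]


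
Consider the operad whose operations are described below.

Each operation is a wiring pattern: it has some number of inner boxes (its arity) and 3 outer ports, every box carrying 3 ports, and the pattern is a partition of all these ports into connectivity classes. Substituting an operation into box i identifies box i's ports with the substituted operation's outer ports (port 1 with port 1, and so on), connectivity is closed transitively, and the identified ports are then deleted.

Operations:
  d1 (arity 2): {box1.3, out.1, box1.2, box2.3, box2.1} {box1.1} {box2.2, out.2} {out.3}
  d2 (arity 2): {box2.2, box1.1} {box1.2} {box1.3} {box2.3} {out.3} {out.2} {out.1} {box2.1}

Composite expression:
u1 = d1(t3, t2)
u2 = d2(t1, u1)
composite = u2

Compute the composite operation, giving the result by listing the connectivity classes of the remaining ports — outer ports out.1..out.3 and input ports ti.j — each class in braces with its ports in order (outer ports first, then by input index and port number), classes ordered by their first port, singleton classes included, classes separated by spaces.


{out.1} {out.2} {out.3} {t1.1, t2.2} {t1.2} {t1.3} {t2.1, t2.3, t3.2, t3.3} {t3.1}

Connectivity passes through glued d2-boundaries; trace each wire chain.
d1 over (t3, t2) gives {out.1, t2.1, t2.3, t3.2, t3.3} {out.2, t2.2} {out.3} {t3.1}, out.j being that stage's outer ports
d2 over (t1, t3, t2) gives {out.1} {out.2} {out.3} {t1.1, t2.2} {t1.2} {t1.3} {t2.1, t2.3, t3.2, t3.3} {t3.1}, out.j being that stage's outer ports


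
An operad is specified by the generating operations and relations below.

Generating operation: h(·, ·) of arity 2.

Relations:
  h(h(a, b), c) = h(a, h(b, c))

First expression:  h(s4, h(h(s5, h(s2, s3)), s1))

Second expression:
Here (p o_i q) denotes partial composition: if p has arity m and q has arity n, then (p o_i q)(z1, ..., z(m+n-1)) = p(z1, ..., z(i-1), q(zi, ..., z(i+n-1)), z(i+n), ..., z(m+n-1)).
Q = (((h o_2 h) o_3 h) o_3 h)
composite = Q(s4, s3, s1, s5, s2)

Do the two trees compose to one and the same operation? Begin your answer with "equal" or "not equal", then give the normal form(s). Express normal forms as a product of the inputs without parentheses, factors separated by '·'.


not equal — first s4 · s5 · s2 · s3 · s1, second s4 · s3 · s1 · s5 · s2

In normal form, the first expression is s4 · s5 · s2 · s3 · s1
In normal form, the second expression is s4 · s3 · s1 · s5 · s2
They disagree, so not equal.


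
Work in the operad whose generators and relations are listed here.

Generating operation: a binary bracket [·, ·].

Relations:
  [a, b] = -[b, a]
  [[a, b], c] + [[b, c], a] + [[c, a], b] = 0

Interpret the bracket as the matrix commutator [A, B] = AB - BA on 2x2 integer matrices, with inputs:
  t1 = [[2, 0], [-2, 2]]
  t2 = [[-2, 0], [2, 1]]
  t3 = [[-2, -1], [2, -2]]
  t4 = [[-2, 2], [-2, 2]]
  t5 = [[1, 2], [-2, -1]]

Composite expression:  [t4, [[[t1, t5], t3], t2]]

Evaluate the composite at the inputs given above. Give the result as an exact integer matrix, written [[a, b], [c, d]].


[[80, 160], [320, -80]]

[t1, t5] = [[4, 0], [-4, -4]]
[[t1, t5], t3] = [[-4, -8], [-16, 4]]
[[[t1, t5], t3], t2] = [[-16, -24], [64, 16]]
[t4, [[[t1, t5], t3], t2]] = [[80, 160], [320, -80]]


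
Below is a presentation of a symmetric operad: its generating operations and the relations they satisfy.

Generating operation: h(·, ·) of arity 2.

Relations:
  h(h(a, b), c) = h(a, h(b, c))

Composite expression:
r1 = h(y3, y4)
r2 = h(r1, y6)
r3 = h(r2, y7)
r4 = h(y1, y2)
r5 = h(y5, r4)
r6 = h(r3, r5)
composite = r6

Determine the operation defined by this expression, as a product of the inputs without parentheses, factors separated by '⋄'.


y3 ⋄ y4 ⋄ y6 ⋄ y7 ⋄ y5 ⋄ y1 ⋄ y2

Key point: h is associative — brackets drop, the y-order remains.
h(y3, y4) collapses to y3 ⋄ y4
h(h(y3, y4), y6) collapses to y3 ⋄ y4 ⋄ y6
h(h(h(y3, y4), y6), y7) collapses to y3 ⋄ y4 ⋄ y6 ⋄ y7
h(y1, y2) collapses to y1 ⋄ y2
h(y5, h(y1, y2)) collapses to y5 ⋄ y1 ⋄ y2
h(h(h(h(y3, y4), y6), y7), h(y5, h(y1, y2))) collapses to y3 ⋄ y4 ⋄ y6 ⋄ y7 ⋄ y5 ⋄ y1 ⋄ y2


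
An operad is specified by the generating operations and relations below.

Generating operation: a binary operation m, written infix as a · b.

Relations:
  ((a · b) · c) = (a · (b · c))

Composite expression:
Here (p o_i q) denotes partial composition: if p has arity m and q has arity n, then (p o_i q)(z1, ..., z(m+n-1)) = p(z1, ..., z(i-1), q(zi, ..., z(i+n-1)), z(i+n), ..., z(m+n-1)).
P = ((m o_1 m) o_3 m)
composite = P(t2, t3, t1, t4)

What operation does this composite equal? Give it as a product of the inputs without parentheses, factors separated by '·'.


t2 · t3 · t1 · t4

All parenthesizations of m agree; list the t-inputs left to right.
(t2 · t3) collapses to t2 · t3
(t1 · t4) collapses to t1 · t4
((t2 · t3) · (t1 · t4)) collapses to t2 · t3 · t1 · t4


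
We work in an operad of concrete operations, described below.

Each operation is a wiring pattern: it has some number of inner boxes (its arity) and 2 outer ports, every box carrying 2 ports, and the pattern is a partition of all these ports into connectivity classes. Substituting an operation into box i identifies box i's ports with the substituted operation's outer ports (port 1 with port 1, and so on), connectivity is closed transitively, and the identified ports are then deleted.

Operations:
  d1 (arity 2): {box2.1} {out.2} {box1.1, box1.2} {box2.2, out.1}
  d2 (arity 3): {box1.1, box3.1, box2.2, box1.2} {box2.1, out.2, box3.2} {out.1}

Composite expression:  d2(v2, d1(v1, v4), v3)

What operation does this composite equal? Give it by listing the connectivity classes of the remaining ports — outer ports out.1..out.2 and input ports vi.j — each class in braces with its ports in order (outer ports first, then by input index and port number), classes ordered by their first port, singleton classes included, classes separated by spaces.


{out.1} {out.2, v3.2, v4.2} {v1.1, v1.2} {v2.1, v2.2, v3.1} {v4.1}


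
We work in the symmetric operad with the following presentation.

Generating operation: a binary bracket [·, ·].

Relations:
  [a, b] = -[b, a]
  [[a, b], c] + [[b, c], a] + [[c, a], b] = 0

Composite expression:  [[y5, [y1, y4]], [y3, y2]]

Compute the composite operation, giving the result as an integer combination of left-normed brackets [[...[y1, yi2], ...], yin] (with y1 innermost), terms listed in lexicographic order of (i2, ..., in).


[[[[y1, y4], y5], y2], y3] - [[[[y1, y4], y5], y3], y2]

Left-normed coefficients sit on the y1-initial expansion words.
Composite bracket: [[y5, [y1, y4]], [y3, y2]]
Each bracket splits as ab - ba, giving 16 signed words (2^4 = 16).
The y1-initial words carry the normal form:
  sign of y1y4y5y2y3 is +1, so it contributes +[[[[y1, y4], y5], y2], y3]
  sign of y1y4y5y3y2 is -1, so it contributes -[[[[y1, y4], y5], y3], y2]


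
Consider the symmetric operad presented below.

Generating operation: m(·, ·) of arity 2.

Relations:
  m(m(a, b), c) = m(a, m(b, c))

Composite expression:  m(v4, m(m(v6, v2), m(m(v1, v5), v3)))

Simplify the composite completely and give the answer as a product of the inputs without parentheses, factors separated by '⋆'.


v4 ⋆ v6 ⋆ v2 ⋆ v1 ⋆ v5 ⋆ v3

The m-tree's shape is irrelevant; the v-reading-order decides.
m(v6, v2) reduces to v6 ⋆ v2
m(v1, v5) reduces to v1 ⋆ v5
m(m(v1, v5), v3) reduces to v1 ⋆ v5 ⋆ v3
m(m(v6, v2), m(m(v1, v5), v3)) reduces to v6 ⋆ v2 ⋆ v1 ⋆ v5 ⋆ v3
m(v4, m(m(v6, v2), m(m(v1, v5), v3))) reduces to v4 ⋆ v6 ⋆ v2 ⋆ v1 ⋆ v5 ⋆ v3


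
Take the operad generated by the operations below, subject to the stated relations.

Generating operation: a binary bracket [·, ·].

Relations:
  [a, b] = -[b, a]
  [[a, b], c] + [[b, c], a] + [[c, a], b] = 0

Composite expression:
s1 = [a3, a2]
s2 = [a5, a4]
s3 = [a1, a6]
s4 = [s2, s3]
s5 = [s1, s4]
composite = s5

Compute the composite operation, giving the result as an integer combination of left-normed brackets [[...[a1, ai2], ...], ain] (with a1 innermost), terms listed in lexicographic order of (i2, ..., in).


Skip Jacobi rewriting: expand, keep a1-initial words, read off terms.
Composite bracket: [[a3, a2], [[a5, a4], [a1, a6]]]
Expanding via [a, b] = ab - ba: 32 signed words (2^5 = 32).
Only words starting with a1 matter:
  a1a6a4a5a2a3 (sign +1) contributes +[[[[[a1, a6], a4], a5], a2], a3]
  a1a6a4a5a3a2 (sign -1) contributes -[[[[[a1, a6], a4], a5], a3], a2]
  a1a6a5a4a2a3 (sign -1) contributes -[[[[[a1, a6], a5], a4], a2], a3]
  a1a6a5a4a3a2 (sign +1) contributes +[[[[[a1, a6], a5], a4], a3], a2]

[[[[[a1, a6], a4], a5], a2], a3] - [[[[[a1, a6], a4], a5], a3], a2] - [[[[[a1, a6], a5], a4], a2], a3] + [[[[[a1, a6], a5], a4], a3], a2]


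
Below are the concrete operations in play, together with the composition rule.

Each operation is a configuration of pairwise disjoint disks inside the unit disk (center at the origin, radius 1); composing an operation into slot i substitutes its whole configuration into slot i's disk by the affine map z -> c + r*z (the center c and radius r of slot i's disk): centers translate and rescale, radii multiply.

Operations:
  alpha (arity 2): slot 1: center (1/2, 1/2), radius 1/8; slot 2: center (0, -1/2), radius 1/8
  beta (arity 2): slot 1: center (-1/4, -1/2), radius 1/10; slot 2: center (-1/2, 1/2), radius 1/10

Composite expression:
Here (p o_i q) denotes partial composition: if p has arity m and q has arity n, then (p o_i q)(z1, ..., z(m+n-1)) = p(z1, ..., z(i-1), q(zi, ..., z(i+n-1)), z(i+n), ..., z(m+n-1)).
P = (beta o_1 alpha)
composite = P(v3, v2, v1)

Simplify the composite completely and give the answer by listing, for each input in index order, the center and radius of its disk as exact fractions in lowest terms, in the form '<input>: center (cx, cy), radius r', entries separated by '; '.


Below beta, radii multiply path by path; the v-disk centers shift.
for v3, the 2-step affine chain lands on center (-1/5, -9/20), radius 1/80
for v2, the 2-step affine chain lands on center (-1/4, -11/20), radius 1/80
for v1, the 1-step affine chain lands on center (-1/2, 1/2), radius 1/10

v1: center (-1/2, 1/2), radius 1/10; v2: center (-1/4, -11/20), radius 1/80; v3: center (-1/5, -9/20), radius 1/80


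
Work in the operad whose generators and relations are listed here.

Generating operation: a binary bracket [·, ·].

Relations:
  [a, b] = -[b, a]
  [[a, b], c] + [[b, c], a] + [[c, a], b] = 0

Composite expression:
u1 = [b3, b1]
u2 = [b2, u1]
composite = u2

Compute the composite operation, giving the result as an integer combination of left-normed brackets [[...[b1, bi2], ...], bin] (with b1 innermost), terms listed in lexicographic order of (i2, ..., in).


A multilinear Lie element is pinned by b1-initial words (b1 innermost).
Composite bracket: [b2, [b3, b1]]
The bracket unfolds into 4 signed words via [a, b] = ab - ba (2^2 = 4).
Keep just the words that open with b1:
  the word b1b3b2 carries sign +1 and contributes +[[b1, b3], b2]

[[b1, b3], b2]


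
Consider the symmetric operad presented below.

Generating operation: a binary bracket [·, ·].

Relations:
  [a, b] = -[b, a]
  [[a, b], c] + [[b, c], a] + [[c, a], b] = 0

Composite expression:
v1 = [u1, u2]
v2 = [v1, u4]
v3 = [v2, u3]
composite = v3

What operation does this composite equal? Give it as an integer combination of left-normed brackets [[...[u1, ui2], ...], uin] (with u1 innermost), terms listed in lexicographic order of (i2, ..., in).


[[[u1, u2], u4], u3]

Expand each bracket as ab - ba; the u1-initial words give the coefficients.
Composite bracket: [[[u1, u2], u4], u3]
The bracket unfolds into 8 signed words via [a, b] = ab - ba (2^3 = 8).
Only words starting with u1 matter:
  sign of u1u2u4u3 is +1, so it contributes +[[[u1, u2], u4], u3]


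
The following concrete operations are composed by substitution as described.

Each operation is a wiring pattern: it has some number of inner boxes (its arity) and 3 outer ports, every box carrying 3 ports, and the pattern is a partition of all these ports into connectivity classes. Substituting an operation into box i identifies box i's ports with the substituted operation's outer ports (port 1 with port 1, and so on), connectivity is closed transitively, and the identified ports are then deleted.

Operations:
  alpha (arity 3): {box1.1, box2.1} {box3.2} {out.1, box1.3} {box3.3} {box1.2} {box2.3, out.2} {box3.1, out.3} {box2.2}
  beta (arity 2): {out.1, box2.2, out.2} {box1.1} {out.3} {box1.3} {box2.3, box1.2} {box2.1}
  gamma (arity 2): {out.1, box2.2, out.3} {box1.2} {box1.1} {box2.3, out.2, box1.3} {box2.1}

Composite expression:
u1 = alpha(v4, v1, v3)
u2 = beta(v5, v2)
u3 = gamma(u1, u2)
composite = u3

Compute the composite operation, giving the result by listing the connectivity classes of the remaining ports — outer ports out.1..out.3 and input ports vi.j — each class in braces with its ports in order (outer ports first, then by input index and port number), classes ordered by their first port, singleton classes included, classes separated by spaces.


{out.1, out.3, v2.2} {out.2, v3.1} {v1.1, v4.1} {v1.2} {v1.3} {v2.1} {v2.3, v5.2} {v3.2} {v3.3} {v4.2} {v4.3} {v5.1} {v5.3}

Reachability decides: close wires over gamma-identified ports.
stage alpha: inputs (v4, v1, v3), connectivity {out.1, v4.3} {out.2, v1.3} {out.3, v3.1} {v1.1, v4.1} {v1.2} {v3.2} {v3.3} {v4.2}, out.j its boundary
stage beta: inputs (v5, v2), connectivity {out.1, out.2, v2.2} {out.3} {v2.1} {v2.3, v5.2} {v5.1} {v5.3}, out.j its boundary
stage gamma: inputs (v4, v1, v3, v5, v2), connectivity {out.1, out.3, v2.2} {out.2, v3.1} {v1.1, v4.1} {v1.2} {v1.3} {v2.1} {v2.3, v5.2} {v3.2} {v3.3} {v4.2} {v4.3} {v5.1} {v5.3}, out.j its boundary


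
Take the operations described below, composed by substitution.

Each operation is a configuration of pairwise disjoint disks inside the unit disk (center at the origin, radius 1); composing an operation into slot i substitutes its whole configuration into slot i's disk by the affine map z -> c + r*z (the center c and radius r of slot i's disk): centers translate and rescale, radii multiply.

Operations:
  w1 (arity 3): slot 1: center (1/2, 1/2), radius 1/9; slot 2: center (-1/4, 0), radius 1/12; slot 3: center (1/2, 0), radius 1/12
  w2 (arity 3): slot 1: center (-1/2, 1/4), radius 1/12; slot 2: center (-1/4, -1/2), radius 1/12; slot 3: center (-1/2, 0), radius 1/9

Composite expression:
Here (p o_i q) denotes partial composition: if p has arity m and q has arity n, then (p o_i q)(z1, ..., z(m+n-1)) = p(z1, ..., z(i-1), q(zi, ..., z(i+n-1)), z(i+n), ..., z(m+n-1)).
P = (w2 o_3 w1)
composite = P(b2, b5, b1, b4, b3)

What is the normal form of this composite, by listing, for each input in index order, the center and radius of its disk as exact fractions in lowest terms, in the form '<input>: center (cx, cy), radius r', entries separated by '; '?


b1: center (-4/9, 1/18), radius 1/81; b2: center (-1/2, 1/4), radius 1/12; b3: center (-4/9, 0), radius 1/108; b4: center (-19/36, 0), radius 1/108; b5: center (-1/4, -1/2), radius 1/12

Each b-disk chains the slot maps above it in w2; radii multiply.
input b2: composing its 1 substitution step yields center (-1/2, 1/4), radius 1/12
input b5: composing its 1 substitution step yields center (-1/4, -1/2), radius 1/12
input b1: composing its 2 substitution steps yields center (-4/9, 1/18), radius 1/81
input b4: composing its 2 substitution steps yields center (-19/36, 0), radius 1/108
input b3: composing its 2 substitution steps yields center (-4/9, 0), radius 1/108


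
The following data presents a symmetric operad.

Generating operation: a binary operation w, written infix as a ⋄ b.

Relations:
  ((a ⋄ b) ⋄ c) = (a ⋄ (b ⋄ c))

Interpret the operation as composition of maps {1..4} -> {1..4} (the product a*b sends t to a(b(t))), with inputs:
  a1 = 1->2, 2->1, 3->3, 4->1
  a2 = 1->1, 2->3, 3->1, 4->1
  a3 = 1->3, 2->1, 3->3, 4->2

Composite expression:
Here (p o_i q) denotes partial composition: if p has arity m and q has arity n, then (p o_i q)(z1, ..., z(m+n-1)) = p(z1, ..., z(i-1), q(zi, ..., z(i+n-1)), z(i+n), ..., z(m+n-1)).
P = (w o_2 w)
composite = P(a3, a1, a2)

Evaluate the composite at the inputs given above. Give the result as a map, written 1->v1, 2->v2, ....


1->1, 2->3, 3->1, 4->1

(a1 ⋄ a2) = 1->2, 2->3, 3->2, 4->2
(a3 ⋄ (a1 ⋄ a2)) = 1->1, 2->3, 3->1, 4->1


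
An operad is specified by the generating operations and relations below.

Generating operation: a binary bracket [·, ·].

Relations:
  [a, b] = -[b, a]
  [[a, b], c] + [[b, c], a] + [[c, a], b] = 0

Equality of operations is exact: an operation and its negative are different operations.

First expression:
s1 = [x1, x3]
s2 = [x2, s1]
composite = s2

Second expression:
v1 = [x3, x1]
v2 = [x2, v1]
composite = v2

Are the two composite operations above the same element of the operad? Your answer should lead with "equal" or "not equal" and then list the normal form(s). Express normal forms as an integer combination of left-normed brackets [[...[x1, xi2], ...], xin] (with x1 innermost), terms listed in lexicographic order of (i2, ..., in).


Normal form of the first expression: -[[x1, x3], x2]
Normal form of the second expression: [[x1, x3], x2]
No match — not equal.

not equal: they reduce to -[[x1, x3], x2] and [[x1, x3], x2]


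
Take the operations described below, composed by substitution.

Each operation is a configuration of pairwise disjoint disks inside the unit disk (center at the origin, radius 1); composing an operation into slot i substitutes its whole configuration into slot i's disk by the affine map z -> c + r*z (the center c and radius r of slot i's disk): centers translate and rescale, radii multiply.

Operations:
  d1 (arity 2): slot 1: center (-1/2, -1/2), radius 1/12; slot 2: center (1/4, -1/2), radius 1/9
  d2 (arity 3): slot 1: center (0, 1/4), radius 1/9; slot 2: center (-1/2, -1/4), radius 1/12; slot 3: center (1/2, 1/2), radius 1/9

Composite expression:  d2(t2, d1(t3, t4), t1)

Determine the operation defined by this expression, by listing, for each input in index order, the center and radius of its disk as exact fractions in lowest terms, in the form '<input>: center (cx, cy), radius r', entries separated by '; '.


Below d2, radii multiply path by path; the t-disk centers shift.
input t2: applying the 1 nested substitution gives center (0, 1/4), radius 1/9
input t3: applying the 2 nested substitutions gives center (-13/24, -7/24), radius 1/144
input t4: applying the 2 nested substitutions gives center (-23/48, -7/24), radius 1/108
input t1: applying the 1 nested substitution gives center (1/2, 1/2), radius 1/9

t1: center (1/2, 1/2), radius 1/9; t2: center (0, 1/4), radius 1/9; t3: center (-13/24, -7/24), radius 1/144; t4: center (-23/48, -7/24), radius 1/108


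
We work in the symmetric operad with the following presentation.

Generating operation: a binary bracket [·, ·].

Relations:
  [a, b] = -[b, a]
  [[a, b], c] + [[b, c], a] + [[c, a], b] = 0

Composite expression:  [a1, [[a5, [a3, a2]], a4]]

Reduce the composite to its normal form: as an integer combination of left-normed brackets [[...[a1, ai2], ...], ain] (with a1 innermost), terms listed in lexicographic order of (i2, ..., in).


Antisymmetry and Jacobi reduce to a1-anchored left-normed brackets.
Composite bracket: [a1, [[a5, [a3, a2]], a4]]
Each bracket splits as ab - ba, giving 16 signed words (2^4 = 16).
Only words starting with a1 matter:
  a1a2a3a5a4 (sign +1) contributes +[[[[a1, a2], a3], a5], a4]
  a1a3a2a5a4 (sign -1) contributes -[[[[a1, a3], a2], a5], a4]
  a1a4a2a3a5 (sign -1) contributes -[[[[a1, a4], a2], a3], a5]
  a1a4a3a2a5 (sign +1) contributes +[[[[a1, a4], a3], a2], a5]
  a1a4a5a2a3 (sign +1) contributes +[[[[a1, a4], a5], a2], a3]
  a1a4a5a3a2 (sign -1) contributes -[[[[a1, a4], a5], a3], a2]
  a1a5a2a3a4 (sign -1) contributes -[[[[a1, a5], a2], a3], a4]
  a1a5a3a2a4 (sign +1) contributes +[[[[a1, a5], a3], a2], a4]

[[[[a1, a2], a3], a5], a4] - [[[[a1, a3], a2], a5], a4] - [[[[a1, a4], a2], a3], a5] + [[[[a1, a4], a3], a2], a5] + [[[[a1, a4], a5], a2], a3] - [[[[a1, a4], a5], a3], a2] - [[[[a1, a5], a2], a3], a4] + [[[[a1, a5], a3], a2], a4]


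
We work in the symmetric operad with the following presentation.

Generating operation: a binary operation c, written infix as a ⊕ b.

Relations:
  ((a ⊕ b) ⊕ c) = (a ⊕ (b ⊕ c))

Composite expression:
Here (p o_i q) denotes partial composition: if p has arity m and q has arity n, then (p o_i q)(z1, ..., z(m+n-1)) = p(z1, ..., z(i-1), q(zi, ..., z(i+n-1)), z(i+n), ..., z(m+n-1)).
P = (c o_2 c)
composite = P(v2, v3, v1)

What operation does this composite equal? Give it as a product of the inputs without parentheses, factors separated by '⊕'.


v2 ⊕ v3 ⊕ v1

Associativity of c dissolves the nesting; only the v-input order survives.
(v3 ⊕ v1) collapses to v3 ⊕ v1
(v2 ⊕ (v3 ⊕ v1)) collapses to v2 ⊕ v3 ⊕ v1


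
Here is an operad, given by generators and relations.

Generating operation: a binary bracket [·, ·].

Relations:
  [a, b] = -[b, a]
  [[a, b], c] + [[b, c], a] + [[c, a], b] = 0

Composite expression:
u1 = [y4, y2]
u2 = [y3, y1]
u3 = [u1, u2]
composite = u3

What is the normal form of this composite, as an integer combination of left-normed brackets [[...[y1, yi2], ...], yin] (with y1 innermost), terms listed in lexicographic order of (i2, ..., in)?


-[[[y1, y3], y2], y4] + [[[y1, y3], y4], y2]

A multilinear Lie element is pinned by y1-initial words (y1 innermost).
Composite bracket: [[y4, y2], [y3, y1]]
Full expansion: 8 signed words from ab - ba (2^3 = 8).
Collect the words opening with y1:
  from y1y3y2y4, sign -1: term -[[[y1, y3], y2], y4]
  from y1y3y4y2, sign +1: term +[[[y1, y3], y4], y2]


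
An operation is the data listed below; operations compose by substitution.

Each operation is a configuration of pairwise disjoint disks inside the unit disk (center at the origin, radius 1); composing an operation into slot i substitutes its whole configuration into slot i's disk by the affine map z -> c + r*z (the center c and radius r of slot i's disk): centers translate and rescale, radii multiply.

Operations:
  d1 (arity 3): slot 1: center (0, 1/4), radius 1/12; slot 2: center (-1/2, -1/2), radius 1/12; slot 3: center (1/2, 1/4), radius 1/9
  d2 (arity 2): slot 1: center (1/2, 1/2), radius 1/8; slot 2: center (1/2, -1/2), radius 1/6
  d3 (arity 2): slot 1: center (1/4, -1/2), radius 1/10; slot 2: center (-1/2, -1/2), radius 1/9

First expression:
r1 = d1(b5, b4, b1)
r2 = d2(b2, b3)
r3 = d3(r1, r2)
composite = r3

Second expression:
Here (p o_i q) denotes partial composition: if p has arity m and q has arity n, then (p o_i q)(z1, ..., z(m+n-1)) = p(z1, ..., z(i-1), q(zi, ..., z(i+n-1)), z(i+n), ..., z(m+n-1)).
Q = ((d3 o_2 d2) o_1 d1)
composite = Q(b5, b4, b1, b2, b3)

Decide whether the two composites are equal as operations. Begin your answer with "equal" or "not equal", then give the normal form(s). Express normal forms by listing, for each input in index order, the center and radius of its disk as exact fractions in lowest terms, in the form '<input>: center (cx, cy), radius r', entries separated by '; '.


The first expression, normalized: b1: center (3/10, -19/40), radius 1/90; b2: center (-4/9, -4/9), radius 1/72; b3: center (-4/9, -5/9), radius 1/54; b4: center (1/5, -11/20), radius 1/120; b5: center (1/4, -19/40), radius 1/120
The second expression, normalized: b1: center (3/10, -19/40), radius 1/90; b2: center (-4/9, -4/9), radius 1/72; b3: center (-4/9, -5/9), radius 1/54; b4: center (1/5, -11/20), radius 1/120; b5: center (1/4, -19/40), radius 1/120
Both agree, so they are equal.

equal — both sides give b1: center (3/10, -19/40), radius 1/90; b2: center (-4/9, -4/9), radius 1/72; b3: center (-4/9, -5/9), radius 1/54; b4: center (1/5, -11/20), radius 1/120; b5: center (1/4, -19/40), radius 1/120


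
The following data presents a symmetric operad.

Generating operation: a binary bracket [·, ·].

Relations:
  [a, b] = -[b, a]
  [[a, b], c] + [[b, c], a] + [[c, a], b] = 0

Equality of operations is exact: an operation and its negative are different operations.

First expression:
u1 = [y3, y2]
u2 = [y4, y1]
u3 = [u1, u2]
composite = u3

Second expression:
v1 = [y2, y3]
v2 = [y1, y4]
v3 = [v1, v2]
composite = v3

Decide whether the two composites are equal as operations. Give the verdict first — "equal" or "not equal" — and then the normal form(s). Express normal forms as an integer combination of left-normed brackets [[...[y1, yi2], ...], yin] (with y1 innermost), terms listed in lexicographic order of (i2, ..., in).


equal — both sides give -[[[y1, y4], y2], y3] + [[[y1, y4], y3], y2]


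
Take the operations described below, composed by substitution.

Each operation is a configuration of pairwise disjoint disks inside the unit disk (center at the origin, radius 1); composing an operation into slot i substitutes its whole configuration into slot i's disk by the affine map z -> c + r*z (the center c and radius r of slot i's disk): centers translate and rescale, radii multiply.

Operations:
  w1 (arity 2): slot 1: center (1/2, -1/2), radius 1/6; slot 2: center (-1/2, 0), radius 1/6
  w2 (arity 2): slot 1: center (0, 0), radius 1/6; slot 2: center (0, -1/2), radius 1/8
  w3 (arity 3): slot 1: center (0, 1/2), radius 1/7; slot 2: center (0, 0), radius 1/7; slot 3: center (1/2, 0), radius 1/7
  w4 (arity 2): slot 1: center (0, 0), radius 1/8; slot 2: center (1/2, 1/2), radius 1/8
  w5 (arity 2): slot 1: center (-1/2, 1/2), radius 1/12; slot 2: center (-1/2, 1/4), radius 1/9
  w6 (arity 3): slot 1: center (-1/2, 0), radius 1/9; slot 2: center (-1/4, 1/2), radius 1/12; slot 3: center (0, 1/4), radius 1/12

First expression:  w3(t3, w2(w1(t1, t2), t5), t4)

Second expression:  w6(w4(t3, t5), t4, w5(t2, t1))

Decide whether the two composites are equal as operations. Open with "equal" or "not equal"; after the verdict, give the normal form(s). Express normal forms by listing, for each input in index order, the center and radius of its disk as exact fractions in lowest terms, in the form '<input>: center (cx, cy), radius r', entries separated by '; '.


not equal; first: t1: center (1/84, -1/84), radius 1/252; t2: center (-1/84, 0), radius 1/252; t3: center (0, 1/2), radius 1/7; t4: center (1/2, 0), radius 1/7; t5: center (0, -1/14), radius 1/56; second: t1: center (-1/24, 13/48), radius 1/108; t2: center (-1/24, 7/24), radius 1/144; t3: center (-1/2, 0), radius 1/72; t4: center (-1/4, 1/2), radius 1/12; t5: center (-4/9, 1/18), radius 1/72

The first expression reduces to t1: center (1/84, -1/84), radius 1/252; t2: center (-1/84, 0), radius 1/252; t3: center (0, 1/2), radius 1/7; t4: center (1/2, 0), radius 1/7; t5: center (0, -1/14), radius 1/56
The second expression reduces to t1: center (-1/24, 13/48), radius 1/108; t2: center (-1/24, 7/24), radius 1/144; t3: center (-1/2, 0), radius 1/72; t4: center (-1/4, 1/2), radius 1/12; t5: center (-4/9, 1/18), radius 1/72
Different reductions; not equal.


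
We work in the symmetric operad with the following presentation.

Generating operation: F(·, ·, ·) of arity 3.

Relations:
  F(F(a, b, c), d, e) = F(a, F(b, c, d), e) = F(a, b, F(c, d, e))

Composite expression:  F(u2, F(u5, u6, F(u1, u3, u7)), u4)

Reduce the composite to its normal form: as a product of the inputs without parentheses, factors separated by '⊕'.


u2 ⊕ u5 ⊕ u6 ⊕ u1 ⊕ u3 ⊕ u7 ⊕ u4

Every regrouping of F is equal, so read the u-inputs in written order.
F(u1, u3, u7) linearizes to u1 ⊕ u3 ⊕ u7
F(u5, u6, F(u1, u3, u7)) linearizes to u5 ⊕ u6 ⊕ u1 ⊕ u3 ⊕ u7
F(u2, F(u5, u6, F(u1, u3, u7)), u4) linearizes to u2 ⊕ u5 ⊕ u6 ⊕ u1 ⊕ u3 ⊕ u7 ⊕ u4


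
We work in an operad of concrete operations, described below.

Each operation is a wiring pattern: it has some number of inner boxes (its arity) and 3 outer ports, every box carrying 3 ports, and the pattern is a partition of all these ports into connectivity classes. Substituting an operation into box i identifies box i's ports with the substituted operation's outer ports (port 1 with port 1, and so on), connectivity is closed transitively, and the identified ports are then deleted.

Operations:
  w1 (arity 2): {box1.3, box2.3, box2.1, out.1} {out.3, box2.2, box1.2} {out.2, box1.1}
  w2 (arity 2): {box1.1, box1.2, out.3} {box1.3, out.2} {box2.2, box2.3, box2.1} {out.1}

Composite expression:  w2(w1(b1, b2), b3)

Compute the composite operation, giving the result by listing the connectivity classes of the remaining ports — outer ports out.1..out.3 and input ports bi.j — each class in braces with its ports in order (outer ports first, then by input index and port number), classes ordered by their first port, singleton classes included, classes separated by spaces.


{out.1} {out.2, b1.2, b2.2} {out.3, b1.1, b1.3, b2.1, b2.3} {b3.1, b3.2, b3.3}

After gluing at w2, chains via deleted ports link the b-ports.
w1 over (b1, b2) gives {out.1, b1.3, b2.1, b2.3} {out.2, b1.1} {out.3, b1.2, b2.2}, out.j being that stage's outer ports
w2 over (b1, b2, b3) gives {out.1} {out.2, b1.2, b2.2} {out.3, b1.1, b1.3, b2.1, b2.3} {b3.1, b3.2, b3.3}, out.j being that stage's outer ports


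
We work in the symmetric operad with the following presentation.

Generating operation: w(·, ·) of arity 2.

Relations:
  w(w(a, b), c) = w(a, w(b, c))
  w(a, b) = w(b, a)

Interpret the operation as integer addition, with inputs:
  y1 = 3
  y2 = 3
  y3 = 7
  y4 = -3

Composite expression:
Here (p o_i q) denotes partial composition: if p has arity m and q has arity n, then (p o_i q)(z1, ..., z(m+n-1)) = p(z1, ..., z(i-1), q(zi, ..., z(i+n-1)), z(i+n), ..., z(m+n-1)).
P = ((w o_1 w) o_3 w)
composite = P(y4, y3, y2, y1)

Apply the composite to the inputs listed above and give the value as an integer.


10


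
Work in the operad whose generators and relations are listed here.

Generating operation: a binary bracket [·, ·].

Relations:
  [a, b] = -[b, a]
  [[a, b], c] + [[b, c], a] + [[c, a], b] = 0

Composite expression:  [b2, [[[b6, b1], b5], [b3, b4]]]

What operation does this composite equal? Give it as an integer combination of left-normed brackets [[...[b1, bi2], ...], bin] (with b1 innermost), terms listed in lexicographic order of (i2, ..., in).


Expand each bracket as ab - ba; the b1-initial words give the coefficients.
Composite bracket: [b2, [[[b6, b1], b5], [b3, b4]]]
Expanding via [a, b] = ab - ba: 32 signed words (2^5 = 32).
Words beginning with b1 determine it all:
  from b1b6b5b3b4b2, sign +1: term +[[[[[b1, b6], b5], b3], b4], b2]
  from b1b6b5b4b3b2, sign -1: term -[[[[[b1, b6], b5], b4], b3], b2]

[[[[[b1, b6], b5], b3], b4], b2] - [[[[[b1, b6], b5], b4], b3], b2]


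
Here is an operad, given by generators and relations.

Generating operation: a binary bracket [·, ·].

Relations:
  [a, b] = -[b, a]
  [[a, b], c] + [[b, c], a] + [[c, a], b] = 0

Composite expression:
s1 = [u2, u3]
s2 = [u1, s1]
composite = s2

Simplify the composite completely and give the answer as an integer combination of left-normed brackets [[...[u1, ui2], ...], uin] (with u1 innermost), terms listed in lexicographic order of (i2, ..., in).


[[u1, u2], u3] - [[u1, u3], u2]

Expand each bracket as ab - ba; the u1-initial words give the coefficients.
Composite bracket: [u1, [u2, u3]]
Full expansion: 4 signed words from ab - ba (2^2 = 4).
Words beginning with u1 determine it all:
  u1u2u3 appears with sign +1, giving the term +[[u1, u2], u3]
  u1u3u2 appears with sign -1, giving the term -[[u1, u3], u2]


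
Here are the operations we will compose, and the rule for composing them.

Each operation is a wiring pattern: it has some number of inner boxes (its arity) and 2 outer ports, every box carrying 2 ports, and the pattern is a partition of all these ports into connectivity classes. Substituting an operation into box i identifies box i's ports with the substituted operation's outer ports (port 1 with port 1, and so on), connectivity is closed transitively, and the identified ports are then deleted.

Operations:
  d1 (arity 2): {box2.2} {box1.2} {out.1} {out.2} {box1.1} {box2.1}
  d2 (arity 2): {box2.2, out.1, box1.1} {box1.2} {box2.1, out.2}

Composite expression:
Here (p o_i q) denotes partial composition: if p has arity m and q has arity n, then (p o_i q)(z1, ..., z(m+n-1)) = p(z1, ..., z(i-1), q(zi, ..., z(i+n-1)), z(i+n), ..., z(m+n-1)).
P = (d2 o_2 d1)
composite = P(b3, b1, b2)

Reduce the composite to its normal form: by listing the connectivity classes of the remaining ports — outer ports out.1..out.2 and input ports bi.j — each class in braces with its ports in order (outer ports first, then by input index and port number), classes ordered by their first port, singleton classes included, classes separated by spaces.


Treat the ports identified at d2 as solder joints: merge, then drop.
stage d1: inputs (b1, b2), connectivity {out.1} {out.2} {b1.1} {b1.2} {b2.1} {b2.2}, out.j its boundary
stage d2: inputs (b3, b1, b2), connectivity {out.1, b3.1} {out.2} {b1.1} {b1.2} {b2.1} {b2.2} {b3.2}, out.j its boundary

{out.1, b3.1} {out.2} {b1.1} {b1.2} {b2.1} {b2.2} {b3.2}


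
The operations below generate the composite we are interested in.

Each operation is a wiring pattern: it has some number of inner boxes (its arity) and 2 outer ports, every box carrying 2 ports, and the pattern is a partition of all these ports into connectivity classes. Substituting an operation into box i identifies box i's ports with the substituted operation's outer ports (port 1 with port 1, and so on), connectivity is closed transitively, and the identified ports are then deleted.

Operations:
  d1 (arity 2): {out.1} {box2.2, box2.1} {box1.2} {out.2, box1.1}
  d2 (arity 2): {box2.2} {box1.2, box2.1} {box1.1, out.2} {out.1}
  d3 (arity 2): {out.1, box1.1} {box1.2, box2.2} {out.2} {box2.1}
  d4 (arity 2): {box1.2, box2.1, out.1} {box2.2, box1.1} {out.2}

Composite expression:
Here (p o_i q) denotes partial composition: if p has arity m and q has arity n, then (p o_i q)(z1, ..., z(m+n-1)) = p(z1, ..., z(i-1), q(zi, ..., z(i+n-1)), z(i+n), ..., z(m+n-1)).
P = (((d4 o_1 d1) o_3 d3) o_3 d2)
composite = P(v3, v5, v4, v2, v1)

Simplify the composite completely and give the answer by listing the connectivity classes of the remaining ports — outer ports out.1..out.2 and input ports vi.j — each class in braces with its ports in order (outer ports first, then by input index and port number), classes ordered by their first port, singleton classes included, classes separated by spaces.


Connectivity passes through glued d4-boundaries; trace each wire chain.
through d1, on inputs (v3, v5): {out.1} {out.2, v3.1} {v3.2} {v5.1, v5.2} (out.j = stage outer ports)
through d2, on inputs (v4, v2): {out.1} {out.2, v4.1} {v2.1, v4.2} {v2.2} (out.j = stage outer ports)
through d3, on inputs (v4, v2, v1): {out.1} {out.2} {v1.1} {v1.2, v4.1} {v2.1, v4.2} {v2.2} (out.j = stage outer ports)
through d4, on inputs (v3, v5, v4, v2, v1): {out.1, v3.1} {out.2} {v1.1} {v1.2, v4.1} {v2.1, v4.2} {v2.2} {v3.2} {v5.1, v5.2} (out.j = stage outer ports)

{out.1, v3.1} {out.2} {v1.1} {v1.2, v4.1} {v2.1, v4.2} {v2.2} {v3.2} {v5.1, v5.2}


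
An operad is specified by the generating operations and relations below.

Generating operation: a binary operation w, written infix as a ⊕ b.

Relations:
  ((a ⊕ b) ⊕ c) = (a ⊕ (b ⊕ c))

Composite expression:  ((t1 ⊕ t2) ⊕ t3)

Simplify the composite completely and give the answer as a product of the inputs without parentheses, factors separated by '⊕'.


t1 ⊕ t2 ⊕ t3


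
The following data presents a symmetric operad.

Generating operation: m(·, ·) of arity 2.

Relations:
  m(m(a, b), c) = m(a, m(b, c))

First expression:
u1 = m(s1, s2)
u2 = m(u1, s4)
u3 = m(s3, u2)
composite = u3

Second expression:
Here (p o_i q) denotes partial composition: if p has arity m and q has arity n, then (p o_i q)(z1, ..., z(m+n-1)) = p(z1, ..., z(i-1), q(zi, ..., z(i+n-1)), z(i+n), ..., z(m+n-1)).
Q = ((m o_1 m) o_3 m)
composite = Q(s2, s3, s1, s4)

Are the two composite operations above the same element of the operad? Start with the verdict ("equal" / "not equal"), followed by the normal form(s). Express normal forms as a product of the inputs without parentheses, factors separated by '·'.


not equal — first s3 · s1 · s2 · s4, second s2 · s3 · s1 · s4

Reducing the first expression gives s3 · s1 · s2 · s4
Reducing the second expression gives s2 · s3 · s1 · s4
Distinct normal forms: not equal.


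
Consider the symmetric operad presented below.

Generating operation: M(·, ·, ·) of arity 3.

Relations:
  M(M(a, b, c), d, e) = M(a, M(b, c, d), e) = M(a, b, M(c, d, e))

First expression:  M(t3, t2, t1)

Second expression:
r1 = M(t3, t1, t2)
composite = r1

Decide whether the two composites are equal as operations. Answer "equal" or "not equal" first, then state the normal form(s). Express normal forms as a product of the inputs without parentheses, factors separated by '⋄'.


not equal: they reduce to t3 ⋄ t2 ⋄ t1 and t3 ⋄ t1 ⋄ t2

The first expression, normalized: t3 ⋄ t2 ⋄ t1
The second expression, normalized: t3 ⋄ t1 ⋄ t2
Different reductions; not equal.


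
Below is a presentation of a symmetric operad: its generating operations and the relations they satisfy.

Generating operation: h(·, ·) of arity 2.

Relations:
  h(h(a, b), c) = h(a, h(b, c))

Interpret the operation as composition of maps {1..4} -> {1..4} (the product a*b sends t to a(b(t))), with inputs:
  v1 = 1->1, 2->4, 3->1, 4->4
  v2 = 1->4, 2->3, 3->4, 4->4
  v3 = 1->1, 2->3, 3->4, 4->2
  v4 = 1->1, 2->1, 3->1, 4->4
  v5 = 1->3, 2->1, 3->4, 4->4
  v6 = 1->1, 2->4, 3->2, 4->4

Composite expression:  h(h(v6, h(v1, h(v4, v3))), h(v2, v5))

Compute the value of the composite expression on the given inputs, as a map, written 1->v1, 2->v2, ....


h(v4, v3) = 1->1, 2->1, 3->4, 4->1
h(v1, h(v4, v3)) = 1->1, 2->1, 3->4, 4->1
h(v6, h(v1, h(v4, v3))) = 1->1, 2->1, 3->4, 4->1
h(v2, v5) = 1->4, 2->4, 3->4, 4->4
h(h(v6, h(v1, h(v4, v3))), h(v2, v5)) = 1->1, 2->1, 3->1, 4->1

1->1, 2->1, 3->1, 4->1


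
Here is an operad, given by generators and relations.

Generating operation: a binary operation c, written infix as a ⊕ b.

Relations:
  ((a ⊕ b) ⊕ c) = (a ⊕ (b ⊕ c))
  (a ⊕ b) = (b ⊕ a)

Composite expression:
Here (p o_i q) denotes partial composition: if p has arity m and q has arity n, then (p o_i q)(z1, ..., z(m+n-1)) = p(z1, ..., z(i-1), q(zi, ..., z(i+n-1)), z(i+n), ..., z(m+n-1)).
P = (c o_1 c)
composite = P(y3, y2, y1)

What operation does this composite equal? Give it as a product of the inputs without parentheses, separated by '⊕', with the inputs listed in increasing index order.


y1 ⊕ y2 ⊕ y3

Shape and order are irrelevant to c; the y-input set decides.
(y3 ⊕ y2) reduces to y3 ⊕ y2
((y3 ⊕ y2) ⊕ y1) reduces to y3 ⊕ y2 ⊕ y1
commutativity sorts the factors: y1 ⊕ y2 ⊕ y3


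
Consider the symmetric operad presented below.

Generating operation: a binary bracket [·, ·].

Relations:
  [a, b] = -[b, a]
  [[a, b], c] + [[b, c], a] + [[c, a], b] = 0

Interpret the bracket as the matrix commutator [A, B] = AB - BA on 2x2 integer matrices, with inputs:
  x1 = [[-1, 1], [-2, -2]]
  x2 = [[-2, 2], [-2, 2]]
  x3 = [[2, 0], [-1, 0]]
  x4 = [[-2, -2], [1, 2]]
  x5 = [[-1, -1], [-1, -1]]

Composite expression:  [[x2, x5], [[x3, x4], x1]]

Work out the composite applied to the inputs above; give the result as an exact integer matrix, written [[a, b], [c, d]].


[[-24, -48], [-96, 24]]

[x2, x5] = [[-4, 4], [-4, 4]]
[x3, x4] = [[-2, -4], [2, 2]]
[[x3, x4], x1] = [[6, 0], [-6, -6]]
[[x2, x5], [[x3, x4], x1]] = [[-24, -48], [-96, 24]]
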